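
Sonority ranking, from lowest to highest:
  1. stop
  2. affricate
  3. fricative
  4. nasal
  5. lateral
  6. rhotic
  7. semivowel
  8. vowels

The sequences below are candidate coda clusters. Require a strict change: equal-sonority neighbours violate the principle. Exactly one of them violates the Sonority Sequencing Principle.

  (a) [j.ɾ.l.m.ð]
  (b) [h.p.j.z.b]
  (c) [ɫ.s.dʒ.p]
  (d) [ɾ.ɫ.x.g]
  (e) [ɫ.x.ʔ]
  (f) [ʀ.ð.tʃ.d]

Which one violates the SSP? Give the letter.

b

(a) 7-6-5-4-3 → obeys
(b) 3-1-7-3-1 → violates
(c) 5-3-2-1 → obeys
(d) 6-5-3-1 → obeys
(e) 5-3-1 → obeys
(f) 6-3-2-1 → obeys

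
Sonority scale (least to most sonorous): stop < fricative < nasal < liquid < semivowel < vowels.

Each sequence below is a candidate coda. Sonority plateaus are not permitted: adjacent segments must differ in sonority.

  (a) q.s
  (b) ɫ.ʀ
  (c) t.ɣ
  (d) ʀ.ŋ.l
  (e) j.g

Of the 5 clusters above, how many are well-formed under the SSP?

1

(a) q.s: profile 1-2 — violates.
(b) ɫ.ʀ: profile 4-4 — violates.
(c) t.ɣ: profile 1-2 — violates.
(d) ʀ.ŋ.l: profile 4-3-4 — violates.
(e) j.g: profile 5-1 — obeys.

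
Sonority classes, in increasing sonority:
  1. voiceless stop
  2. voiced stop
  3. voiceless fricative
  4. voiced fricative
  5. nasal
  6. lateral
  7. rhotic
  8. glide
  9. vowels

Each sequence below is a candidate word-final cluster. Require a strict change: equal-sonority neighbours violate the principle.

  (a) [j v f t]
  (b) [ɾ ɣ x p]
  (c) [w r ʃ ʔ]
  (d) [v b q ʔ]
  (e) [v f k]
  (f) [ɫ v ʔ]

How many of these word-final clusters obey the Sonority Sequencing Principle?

(a) sonority 8-4-3-1: well-formed.
(b) sonority 7-4-3-1: well-formed.
(c) sonority 8-7-3-1: well-formed.
(d) sonority 4-2-1-1: ill-formed.
(e) sonority 4-3-1: well-formed.
(f) sonority 6-4-1: well-formed.

5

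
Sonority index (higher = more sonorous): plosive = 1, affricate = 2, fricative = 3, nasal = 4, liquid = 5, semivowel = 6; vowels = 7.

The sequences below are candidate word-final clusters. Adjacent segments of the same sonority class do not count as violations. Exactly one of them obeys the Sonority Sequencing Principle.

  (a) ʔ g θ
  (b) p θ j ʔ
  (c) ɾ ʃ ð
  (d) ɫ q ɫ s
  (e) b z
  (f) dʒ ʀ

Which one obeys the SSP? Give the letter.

(a) 1-1-3 → violates
(b) 1-3-6-1 → violates
(c) 5-3-3 → obeys
(d) 5-1-5-3 → violates
(e) 1-3 → violates
(f) 2-5 → violates

c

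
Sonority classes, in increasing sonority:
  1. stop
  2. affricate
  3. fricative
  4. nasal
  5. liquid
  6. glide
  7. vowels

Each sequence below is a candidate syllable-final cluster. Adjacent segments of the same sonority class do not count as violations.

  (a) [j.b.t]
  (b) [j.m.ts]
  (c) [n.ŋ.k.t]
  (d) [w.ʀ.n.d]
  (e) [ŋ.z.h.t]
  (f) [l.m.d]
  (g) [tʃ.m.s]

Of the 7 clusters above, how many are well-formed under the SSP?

6

(a) 6-1-1 → obeys
(b) 6-4-2 → obeys
(c) 4-4-1-1 → obeys
(d) 6-5-4-1 → obeys
(e) 4-3-3-1 → obeys
(f) 5-4-1 → obeys
(g) 2-4-3 → violates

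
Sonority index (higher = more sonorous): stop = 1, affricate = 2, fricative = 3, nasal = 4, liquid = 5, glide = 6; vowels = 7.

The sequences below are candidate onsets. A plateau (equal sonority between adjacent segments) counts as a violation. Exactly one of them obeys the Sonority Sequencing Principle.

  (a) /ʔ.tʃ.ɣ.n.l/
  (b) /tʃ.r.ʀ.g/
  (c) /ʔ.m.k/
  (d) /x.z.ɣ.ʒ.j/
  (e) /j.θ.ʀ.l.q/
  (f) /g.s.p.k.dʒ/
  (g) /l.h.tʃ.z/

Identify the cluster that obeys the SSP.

a

(a) 1-2-3-4-5 → obeys
(b) 2-5-5-1 → violates
(c) 1-4-1 → violates
(d) 3-3-3-3-6 → violates
(e) 6-3-5-5-1 → violates
(f) 1-3-1-1-2 → violates
(g) 5-3-2-3 → violates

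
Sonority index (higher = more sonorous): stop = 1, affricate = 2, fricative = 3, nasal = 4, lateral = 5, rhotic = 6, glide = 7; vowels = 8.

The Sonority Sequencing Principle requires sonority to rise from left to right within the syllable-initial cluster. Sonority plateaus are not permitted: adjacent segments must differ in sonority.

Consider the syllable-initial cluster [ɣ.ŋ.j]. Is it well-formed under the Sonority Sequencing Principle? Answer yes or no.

yes

/ɣ/ is a fricative (sonority 3).
/ŋ/ is a nasal (sonority 4).
/j/ is a glide (sonority 7).
The profile 3-4-7 strictly rises, so the syllable-initial cluster satisfies the SSP.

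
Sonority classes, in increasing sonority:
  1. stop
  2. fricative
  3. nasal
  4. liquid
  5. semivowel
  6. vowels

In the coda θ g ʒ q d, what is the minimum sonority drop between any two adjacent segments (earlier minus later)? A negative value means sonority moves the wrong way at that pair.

-1

/θ/ is a fricative (sonority 2).
/g/ is a stop (sonority 1).
/ʒ/ is a fricative (sonority 2).
/q/ is a stop (sonority 1).
/d/ is a stop (sonority 1).
/θ/→/g/: change +1.
/g/→/ʒ/: change -1.
/ʒ/→/q/: change +1.
/q/→/d/: change +0.
Minimum = -1.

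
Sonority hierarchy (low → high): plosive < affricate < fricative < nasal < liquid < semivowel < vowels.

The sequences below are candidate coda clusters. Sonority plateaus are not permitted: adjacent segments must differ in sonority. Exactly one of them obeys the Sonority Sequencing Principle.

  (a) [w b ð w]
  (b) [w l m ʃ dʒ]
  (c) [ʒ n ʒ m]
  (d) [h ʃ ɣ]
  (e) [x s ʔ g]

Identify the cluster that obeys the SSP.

b

(a) sonority 6-1-3-6: ill-formed.
(b) sonority 6-5-4-3-2: well-formed.
(c) sonority 3-4-3-4: ill-formed.
(d) sonority 3-3-3: ill-formed.
(e) sonority 3-3-1-1: ill-formed.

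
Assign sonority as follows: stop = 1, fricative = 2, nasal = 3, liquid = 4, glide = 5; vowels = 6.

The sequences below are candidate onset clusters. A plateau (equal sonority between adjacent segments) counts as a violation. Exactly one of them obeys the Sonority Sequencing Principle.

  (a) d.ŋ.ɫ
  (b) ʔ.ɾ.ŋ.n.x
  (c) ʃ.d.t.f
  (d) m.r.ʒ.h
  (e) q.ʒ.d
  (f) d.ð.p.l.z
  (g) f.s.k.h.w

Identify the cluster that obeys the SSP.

a

(a) 1-3-4 → obeys
(b) 1-4-3-3-2 → violates
(c) 2-1-1-2 → violates
(d) 3-4-2-2 → violates
(e) 1-2-1 → violates
(f) 1-2-1-4-2 → violates
(g) 2-2-1-2-5 → violates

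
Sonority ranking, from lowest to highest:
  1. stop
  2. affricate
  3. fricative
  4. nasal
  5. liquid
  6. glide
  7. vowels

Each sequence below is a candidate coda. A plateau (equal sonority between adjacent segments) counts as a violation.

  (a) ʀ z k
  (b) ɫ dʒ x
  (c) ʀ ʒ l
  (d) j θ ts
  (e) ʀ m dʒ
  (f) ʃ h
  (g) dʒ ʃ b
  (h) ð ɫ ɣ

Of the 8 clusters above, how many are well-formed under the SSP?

(a) ʀ z k: profile 5-3-1 — obeys.
(b) ɫ dʒ x: profile 5-2-3 — violates.
(c) ʀ ʒ l: profile 5-3-5 — violates.
(d) j θ ts: profile 6-3-2 — obeys.
(e) ʀ m dʒ: profile 5-4-2 — obeys.
(f) ʃ h: profile 3-3 — violates.
(g) dʒ ʃ b: profile 2-3-1 — violates.
(h) ð ɫ ɣ: profile 3-5-3 — violates.

3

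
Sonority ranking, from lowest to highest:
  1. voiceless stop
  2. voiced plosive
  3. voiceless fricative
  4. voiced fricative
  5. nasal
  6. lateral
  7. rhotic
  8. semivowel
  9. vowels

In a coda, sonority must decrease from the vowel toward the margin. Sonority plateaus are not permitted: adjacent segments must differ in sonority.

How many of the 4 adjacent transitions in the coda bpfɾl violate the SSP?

/b/: voiced plosive = 2.
/p/: voiceless stop = 1.
/f/: voiceless fricative = 3.
/ɾ/: rhotic = 7.
/l/: lateral = 6.
/b/→/p/: 2→1 (falls) — ok.
/p/→/f/: 1→3 (does not fall) — violation.
/f/→/ɾ/: 3→7 (does not fall) — violation.
/ɾ/→/l/: 7→6 (falls) — ok.

2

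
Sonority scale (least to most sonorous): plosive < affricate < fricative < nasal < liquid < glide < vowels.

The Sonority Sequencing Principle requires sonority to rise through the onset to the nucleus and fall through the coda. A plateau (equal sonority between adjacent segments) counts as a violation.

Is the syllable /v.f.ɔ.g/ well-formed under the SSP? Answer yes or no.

no

Onset: /v/ is a fricative (sonority 3), /f/ is a fricative (sonority 3); then the nucleus /ɔ/ (sonority 7).
Onset profile 3-3-7 — does not strictly rise throughout.
Coda: /g/ is a plosive (sonority 1).
Coda profile 7-1 — falls from the nucleus.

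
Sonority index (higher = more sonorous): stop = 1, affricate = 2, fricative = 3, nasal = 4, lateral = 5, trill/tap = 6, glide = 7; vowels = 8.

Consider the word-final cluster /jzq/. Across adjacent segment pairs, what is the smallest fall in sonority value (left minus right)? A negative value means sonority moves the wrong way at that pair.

/j/ — glide, sonority 7.
/z/ — fricative, sonority 3.
/q/ — stop, sonority 1.
/j/→/z/: change +4.
/z/→/q/: change +2.
Minimum = 2.

2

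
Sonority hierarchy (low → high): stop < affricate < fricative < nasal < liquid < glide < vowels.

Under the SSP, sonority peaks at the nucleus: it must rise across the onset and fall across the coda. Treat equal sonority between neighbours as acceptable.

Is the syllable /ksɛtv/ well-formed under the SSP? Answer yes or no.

Onset: /k/ is a stop (sonority 1), /s/ is a fricative (sonority 3); then the nucleus /ɛ/ (sonority 7).
Onset profile 1-3-7 — rises to the nucleus.
Coda: /t/ is a stop (sonority 1), /v/ is a fricative (sonority 3).
Coda profile 7-1-3 — does not fall throughout.

no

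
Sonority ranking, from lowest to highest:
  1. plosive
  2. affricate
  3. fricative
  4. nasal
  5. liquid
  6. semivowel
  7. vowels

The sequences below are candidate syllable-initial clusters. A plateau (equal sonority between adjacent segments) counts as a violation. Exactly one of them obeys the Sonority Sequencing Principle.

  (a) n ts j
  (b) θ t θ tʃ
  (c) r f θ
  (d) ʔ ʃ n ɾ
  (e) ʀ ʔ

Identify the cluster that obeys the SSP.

d

(a) sonority 4-2-6: ill-formed.
(b) sonority 3-1-3-2: ill-formed.
(c) sonority 5-3-3: ill-formed.
(d) sonority 1-3-4-5: well-formed.
(e) sonority 5-1: ill-formed.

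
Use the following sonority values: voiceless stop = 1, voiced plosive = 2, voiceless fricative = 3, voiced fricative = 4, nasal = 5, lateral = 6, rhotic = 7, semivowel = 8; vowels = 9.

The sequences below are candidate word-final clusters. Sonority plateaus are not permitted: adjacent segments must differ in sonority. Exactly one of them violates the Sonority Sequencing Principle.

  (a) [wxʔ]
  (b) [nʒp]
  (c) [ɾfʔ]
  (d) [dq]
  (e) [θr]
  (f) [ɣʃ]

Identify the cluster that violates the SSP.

(a) sonority 8-3-1: well-formed.
(b) sonority 5-4-1: well-formed.
(c) sonority 7-3-1: well-formed.
(d) sonority 2-1: well-formed.
(e) sonority 3-7: ill-formed.
(f) sonority 4-3: well-formed.

e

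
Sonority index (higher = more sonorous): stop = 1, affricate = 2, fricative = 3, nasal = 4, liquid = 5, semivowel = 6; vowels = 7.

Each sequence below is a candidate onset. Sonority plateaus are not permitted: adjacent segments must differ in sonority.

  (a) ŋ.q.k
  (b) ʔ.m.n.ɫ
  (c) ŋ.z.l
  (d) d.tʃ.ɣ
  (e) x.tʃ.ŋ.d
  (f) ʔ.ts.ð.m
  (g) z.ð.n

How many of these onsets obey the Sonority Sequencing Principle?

(a) ŋ.q.k: profile 4-1-1 — violates.
(b) ʔ.m.n.ɫ: profile 1-4-4-5 — violates.
(c) ŋ.z.l: profile 4-3-5 — violates.
(d) d.tʃ.ɣ: profile 1-2-3 — obeys.
(e) x.tʃ.ŋ.d: profile 3-2-4-1 — violates.
(f) ʔ.ts.ð.m: profile 1-2-3-4 — obeys.
(g) z.ð.n: profile 3-3-4 — violates.

2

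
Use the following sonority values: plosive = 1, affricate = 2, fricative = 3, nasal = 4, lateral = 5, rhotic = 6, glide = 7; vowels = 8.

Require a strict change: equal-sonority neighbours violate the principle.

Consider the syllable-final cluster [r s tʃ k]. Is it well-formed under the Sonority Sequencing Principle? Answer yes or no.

/r/ is a rhotic (sonority 6).
/s/ is a fricative (sonority 3).
/tʃ/ is an affricate (sonority 2).
/k/ is a plosive (sonority 1).
The profile 6-3-2-1 strictly falls, so the syllable-final cluster satisfies the SSP.

yes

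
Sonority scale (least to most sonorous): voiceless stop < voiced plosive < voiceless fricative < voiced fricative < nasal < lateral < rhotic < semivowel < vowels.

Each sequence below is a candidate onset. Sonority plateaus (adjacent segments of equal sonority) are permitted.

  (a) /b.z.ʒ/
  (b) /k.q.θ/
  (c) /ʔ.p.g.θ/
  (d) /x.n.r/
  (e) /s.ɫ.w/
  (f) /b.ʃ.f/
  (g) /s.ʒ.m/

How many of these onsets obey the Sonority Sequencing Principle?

7

(a) sonority 2-4-4: well-formed.
(b) sonority 1-1-3: well-formed.
(c) sonority 1-1-2-3: well-formed.
(d) sonority 3-5-7: well-formed.
(e) sonority 3-6-8: well-formed.
(f) sonority 2-3-3: well-formed.
(g) sonority 3-4-5: well-formed.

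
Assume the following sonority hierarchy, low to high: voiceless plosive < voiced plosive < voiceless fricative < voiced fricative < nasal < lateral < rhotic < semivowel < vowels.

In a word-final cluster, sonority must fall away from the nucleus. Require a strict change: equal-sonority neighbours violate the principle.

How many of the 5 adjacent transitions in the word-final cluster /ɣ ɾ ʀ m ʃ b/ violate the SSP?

/ɣ/ is a voiced fricative (sonority 4).
/ɾ/ is a rhotic (sonority 7).
/ʀ/ is a rhotic (sonority 7).
/m/ is a nasal (sonority 5).
/ʃ/ is a voiceless fricative (sonority 3).
/b/ is a voiced plosive (sonority 2).
/ɣ/→/ɾ/: 4→7 (does not fall) — violation.
/ɾ/→/ʀ/: 7→7 (plateau) — violation.
/ʀ/→/m/: 7→5 (falls) — ok.
/m/→/ʃ/: 5→3 (falls) — ok.
/ʃ/→/b/: 3→2 (falls) — ok.

2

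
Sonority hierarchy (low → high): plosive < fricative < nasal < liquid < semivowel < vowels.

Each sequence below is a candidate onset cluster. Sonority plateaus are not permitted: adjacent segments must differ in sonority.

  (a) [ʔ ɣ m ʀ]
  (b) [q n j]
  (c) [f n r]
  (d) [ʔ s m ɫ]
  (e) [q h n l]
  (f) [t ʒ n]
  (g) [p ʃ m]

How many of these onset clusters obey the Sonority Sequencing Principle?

7

(a) sonority 1-2-3-4: well-formed.
(b) sonority 1-3-5: well-formed.
(c) sonority 2-3-4: well-formed.
(d) sonority 1-2-3-4: well-formed.
(e) sonority 1-2-3-4: well-formed.
(f) sonority 1-2-3: well-formed.
(g) sonority 1-2-3: well-formed.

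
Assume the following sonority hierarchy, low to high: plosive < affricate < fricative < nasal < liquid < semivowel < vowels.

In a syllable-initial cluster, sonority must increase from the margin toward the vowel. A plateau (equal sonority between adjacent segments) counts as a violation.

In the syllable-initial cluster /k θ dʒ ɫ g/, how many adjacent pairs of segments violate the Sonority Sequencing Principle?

/k/ — plosive, sonority 1.
/θ/ — fricative, sonority 3.
/dʒ/ — affricate, sonority 2.
/ɫ/ — liquid, sonority 5.
/g/ — plosive, sonority 1.
/k/→/θ/: 1→3 (rises) — ok.
/θ/→/dʒ/: 3→2 (does not rise) — violation.
/dʒ/→/ɫ/: 2→5 (rises) — ok.
/ɫ/→/g/: 5→1 (does not rise) — violation.

2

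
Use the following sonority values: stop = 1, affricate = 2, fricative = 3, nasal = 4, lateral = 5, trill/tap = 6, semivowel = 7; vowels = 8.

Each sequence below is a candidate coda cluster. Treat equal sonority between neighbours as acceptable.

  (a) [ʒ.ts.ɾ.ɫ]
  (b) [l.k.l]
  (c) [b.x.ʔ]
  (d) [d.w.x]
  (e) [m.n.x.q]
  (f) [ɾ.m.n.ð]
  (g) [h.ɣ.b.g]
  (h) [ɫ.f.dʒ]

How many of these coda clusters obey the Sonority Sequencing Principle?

4

(a) [ʒ.ts.ɾ.ɫ]: profile 3-2-6-5 — violates.
(b) [l.k.l]: profile 5-1-5 — violates.
(c) [b.x.ʔ]: profile 1-3-1 — violates.
(d) [d.w.x]: profile 1-7-3 — violates.
(e) [m.n.x.q]: profile 4-4-3-1 — obeys.
(f) [ɾ.m.n.ð]: profile 6-4-4-3 — obeys.
(g) [h.ɣ.b.g]: profile 3-3-1-1 — obeys.
(h) [ɫ.f.dʒ]: profile 5-3-2 — obeys.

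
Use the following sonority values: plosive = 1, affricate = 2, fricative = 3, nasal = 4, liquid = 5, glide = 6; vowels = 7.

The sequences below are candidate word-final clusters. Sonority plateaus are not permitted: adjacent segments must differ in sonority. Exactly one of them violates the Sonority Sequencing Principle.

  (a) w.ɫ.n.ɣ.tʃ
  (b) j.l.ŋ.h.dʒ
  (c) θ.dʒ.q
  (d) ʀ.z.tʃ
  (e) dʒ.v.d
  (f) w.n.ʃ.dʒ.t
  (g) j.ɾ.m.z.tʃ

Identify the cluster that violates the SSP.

e

(a) w.ɫ.n.ɣ.tʃ: profile 6-5-4-3-2 — obeys.
(b) j.l.ŋ.h.dʒ: profile 6-5-4-3-2 — obeys.
(c) θ.dʒ.q: profile 3-2-1 — obeys.
(d) ʀ.z.tʃ: profile 5-3-2 — obeys.
(e) dʒ.v.d: profile 2-3-1 — violates.
(f) w.n.ʃ.dʒ.t: profile 6-4-3-2-1 — obeys.
(g) j.ɾ.m.z.tʃ: profile 6-5-4-3-2 — obeys.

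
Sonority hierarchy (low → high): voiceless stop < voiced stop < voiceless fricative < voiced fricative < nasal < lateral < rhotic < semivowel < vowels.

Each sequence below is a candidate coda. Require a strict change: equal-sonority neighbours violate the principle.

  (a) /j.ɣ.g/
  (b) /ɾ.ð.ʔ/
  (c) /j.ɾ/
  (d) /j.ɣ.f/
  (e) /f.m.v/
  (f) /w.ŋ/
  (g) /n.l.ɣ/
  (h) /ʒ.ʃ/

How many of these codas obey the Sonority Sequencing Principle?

(a) sonority 8-4-2: well-formed.
(b) sonority 7-4-1: well-formed.
(c) sonority 8-7: well-formed.
(d) sonority 8-4-3: well-formed.
(e) sonority 3-5-4: ill-formed.
(f) sonority 8-5: well-formed.
(g) sonority 5-6-4: ill-formed.
(h) sonority 4-3: well-formed.

6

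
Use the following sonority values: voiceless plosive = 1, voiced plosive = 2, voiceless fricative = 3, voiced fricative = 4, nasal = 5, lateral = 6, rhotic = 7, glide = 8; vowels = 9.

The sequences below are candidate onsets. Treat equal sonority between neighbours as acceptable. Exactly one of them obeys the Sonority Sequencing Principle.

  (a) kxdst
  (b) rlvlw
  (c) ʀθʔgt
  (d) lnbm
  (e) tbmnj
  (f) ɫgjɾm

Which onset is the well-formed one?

e

(a) sonority 1-3-2-3-1: ill-formed.
(b) sonority 7-6-4-6-8: ill-formed.
(c) sonority 7-3-1-2-1: ill-formed.
(d) sonority 6-5-2-5: ill-formed.
(e) sonority 1-2-5-5-8: well-formed.
(f) sonority 6-2-8-7-5: ill-formed.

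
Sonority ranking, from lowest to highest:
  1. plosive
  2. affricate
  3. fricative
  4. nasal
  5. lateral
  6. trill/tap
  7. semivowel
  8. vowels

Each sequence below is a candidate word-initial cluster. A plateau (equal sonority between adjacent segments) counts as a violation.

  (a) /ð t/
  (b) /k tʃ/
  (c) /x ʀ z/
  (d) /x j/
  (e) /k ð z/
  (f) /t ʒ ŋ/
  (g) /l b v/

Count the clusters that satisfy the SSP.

(a) sonority 3-1: ill-formed.
(b) sonority 1-2: well-formed.
(c) sonority 3-6-3: ill-formed.
(d) sonority 3-7: well-formed.
(e) sonority 1-3-3: ill-formed.
(f) sonority 1-3-4: well-formed.
(g) sonority 5-1-3: ill-formed.

3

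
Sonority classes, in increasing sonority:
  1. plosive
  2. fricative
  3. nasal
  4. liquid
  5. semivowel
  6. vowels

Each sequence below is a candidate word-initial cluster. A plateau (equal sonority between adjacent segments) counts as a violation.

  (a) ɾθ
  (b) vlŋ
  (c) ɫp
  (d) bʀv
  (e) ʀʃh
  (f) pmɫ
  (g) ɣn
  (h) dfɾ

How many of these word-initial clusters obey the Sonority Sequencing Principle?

(a) ɾθ: profile 4-2 — violates.
(b) vlŋ: profile 2-4-3 — violates.
(c) ɫp: profile 4-1 — violates.
(d) bʀv: profile 1-4-2 — violates.
(e) ʀʃh: profile 4-2-2 — violates.
(f) pmɫ: profile 1-3-4 — obeys.
(g) ɣn: profile 2-3 — obeys.
(h) dfɾ: profile 1-2-4 — obeys.

3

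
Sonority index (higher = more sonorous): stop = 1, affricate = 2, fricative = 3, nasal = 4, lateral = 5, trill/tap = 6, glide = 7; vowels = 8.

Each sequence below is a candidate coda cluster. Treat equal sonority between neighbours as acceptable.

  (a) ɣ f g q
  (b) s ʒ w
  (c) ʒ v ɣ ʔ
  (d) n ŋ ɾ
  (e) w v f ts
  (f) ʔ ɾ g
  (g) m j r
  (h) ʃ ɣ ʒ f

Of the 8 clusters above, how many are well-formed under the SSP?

4

(a) 3-3-1-1 → obeys
(b) 3-3-7 → violates
(c) 3-3-3-1 → obeys
(d) 4-4-6 → violates
(e) 7-3-3-2 → obeys
(f) 1-6-1 → violates
(g) 4-7-6 → violates
(h) 3-3-3-3 → obeys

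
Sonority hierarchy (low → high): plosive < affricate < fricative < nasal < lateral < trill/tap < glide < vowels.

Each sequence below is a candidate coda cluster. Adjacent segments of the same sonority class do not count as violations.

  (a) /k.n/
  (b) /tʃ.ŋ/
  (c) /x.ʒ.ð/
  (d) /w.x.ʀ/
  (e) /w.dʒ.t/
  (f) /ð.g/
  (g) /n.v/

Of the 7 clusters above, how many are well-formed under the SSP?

(a) sonority 1-4: ill-formed.
(b) sonority 2-4: ill-formed.
(c) sonority 3-3-3: well-formed.
(d) sonority 7-3-6: ill-formed.
(e) sonority 7-2-1: well-formed.
(f) sonority 3-1: well-formed.
(g) sonority 4-3: well-formed.

4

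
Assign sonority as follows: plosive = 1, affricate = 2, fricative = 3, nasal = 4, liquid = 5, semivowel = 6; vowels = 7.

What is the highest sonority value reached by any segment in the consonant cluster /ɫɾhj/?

6

/ɫ/ is a liquid (sonority 5).
/ɾ/ is a liquid (sonority 5).
/h/ is a fricative (sonority 3).
/j/ is a semivowel (sonority 6).
The maximum is 6.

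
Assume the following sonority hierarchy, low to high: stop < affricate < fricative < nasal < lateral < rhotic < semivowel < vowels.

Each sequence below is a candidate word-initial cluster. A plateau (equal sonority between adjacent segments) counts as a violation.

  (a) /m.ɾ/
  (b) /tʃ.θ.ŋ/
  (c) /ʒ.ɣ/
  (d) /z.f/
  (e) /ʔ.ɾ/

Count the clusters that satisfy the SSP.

(a) sonority 4-6: well-formed.
(b) sonority 2-3-4: well-formed.
(c) sonority 3-3: ill-formed.
(d) sonority 3-3: ill-formed.
(e) sonority 1-6: well-formed.

3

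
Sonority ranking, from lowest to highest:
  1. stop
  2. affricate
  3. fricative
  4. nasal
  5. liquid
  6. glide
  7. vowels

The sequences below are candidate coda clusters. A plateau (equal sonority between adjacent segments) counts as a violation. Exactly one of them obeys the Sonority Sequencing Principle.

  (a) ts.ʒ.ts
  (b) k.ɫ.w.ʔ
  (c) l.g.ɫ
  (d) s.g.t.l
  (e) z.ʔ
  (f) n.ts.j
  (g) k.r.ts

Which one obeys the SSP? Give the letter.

e

(a) ts.ʒ.ts: profile 2-3-2 — violates.
(b) k.ɫ.w.ʔ: profile 1-5-6-1 — violates.
(c) l.g.ɫ: profile 5-1-5 — violates.
(d) s.g.t.l: profile 3-1-1-5 — violates.
(e) z.ʔ: profile 3-1 — obeys.
(f) n.ts.j: profile 4-2-6 — violates.
(g) k.r.ts: profile 1-5-2 — violates.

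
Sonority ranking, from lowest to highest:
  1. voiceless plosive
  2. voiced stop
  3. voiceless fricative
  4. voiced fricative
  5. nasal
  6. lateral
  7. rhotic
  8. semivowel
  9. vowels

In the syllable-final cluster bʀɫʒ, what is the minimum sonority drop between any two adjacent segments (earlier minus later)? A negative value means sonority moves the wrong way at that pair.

/b/ is a voiced stop (sonority 2).
/ʀ/ is a rhotic (sonority 7).
/ɫ/ is a lateral (sonority 6).
/ʒ/ is a voiced fricative (sonority 4).
/b/→/ʀ/: change -5.
/ʀ/→/ɫ/: change +1.
/ɫ/→/ʒ/: change +2.
Minimum = -5.

-5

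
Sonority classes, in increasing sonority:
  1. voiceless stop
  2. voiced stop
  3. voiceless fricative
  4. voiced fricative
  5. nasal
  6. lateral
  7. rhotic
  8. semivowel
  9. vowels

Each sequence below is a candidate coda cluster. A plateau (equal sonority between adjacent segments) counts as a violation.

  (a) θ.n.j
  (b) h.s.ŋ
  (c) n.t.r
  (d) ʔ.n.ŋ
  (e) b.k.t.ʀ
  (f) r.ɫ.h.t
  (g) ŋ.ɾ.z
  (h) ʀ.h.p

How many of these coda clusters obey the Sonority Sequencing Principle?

(a) 3-5-8 → violates
(b) 3-3-5 → violates
(c) 5-1-7 → violates
(d) 1-5-5 → violates
(e) 2-1-1-7 → violates
(f) 7-6-3-1 → obeys
(g) 5-7-4 → violates
(h) 7-3-1 → obeys

2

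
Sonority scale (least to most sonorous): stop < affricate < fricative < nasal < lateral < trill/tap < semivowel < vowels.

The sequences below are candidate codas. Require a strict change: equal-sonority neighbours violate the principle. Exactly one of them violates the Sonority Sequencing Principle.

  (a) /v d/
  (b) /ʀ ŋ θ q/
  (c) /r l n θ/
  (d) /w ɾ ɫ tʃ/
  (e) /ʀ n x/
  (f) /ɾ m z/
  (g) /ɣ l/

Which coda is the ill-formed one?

(a) 3-1 → obeys
(b) 6-4-3-1 → obeys
(c) 6-5-4-3 → obeys
(d) 7-6-5-2 → obeys
(e) 6-4-3 → obeys
(f) 6-4-3 → obeys
(g) 3-5 → violates

g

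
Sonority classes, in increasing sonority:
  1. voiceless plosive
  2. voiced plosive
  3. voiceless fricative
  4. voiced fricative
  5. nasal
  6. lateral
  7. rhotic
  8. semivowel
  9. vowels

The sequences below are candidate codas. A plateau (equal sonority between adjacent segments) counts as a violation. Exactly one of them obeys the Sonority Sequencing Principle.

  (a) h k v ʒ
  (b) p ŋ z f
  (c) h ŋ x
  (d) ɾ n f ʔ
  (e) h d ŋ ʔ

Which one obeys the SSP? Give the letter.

(a) sonority 3-1-4-4: ill-formed.
(b) sonority 1-5-4-3: ill-formed.
(c) sonority 3-5-3: ill-formed.
(d) sonority 7-5-3-1: well-formed.
(e) sonority 3-2-5-1: ill-formed.

d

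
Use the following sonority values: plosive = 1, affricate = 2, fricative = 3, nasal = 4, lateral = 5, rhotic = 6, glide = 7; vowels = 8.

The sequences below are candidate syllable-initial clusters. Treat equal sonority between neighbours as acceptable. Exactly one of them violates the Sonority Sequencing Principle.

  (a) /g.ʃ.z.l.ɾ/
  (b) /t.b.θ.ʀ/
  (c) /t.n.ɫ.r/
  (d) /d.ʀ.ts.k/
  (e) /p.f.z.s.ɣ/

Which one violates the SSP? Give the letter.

d

(a) 1-3-3-5-6 → obeys
(b) 1-1-3-6 → obeys
(c) 1-4-5-6 → obeys
(d) 1-6-2-1 → violates
(e) 1-3-3-3-3 → obeys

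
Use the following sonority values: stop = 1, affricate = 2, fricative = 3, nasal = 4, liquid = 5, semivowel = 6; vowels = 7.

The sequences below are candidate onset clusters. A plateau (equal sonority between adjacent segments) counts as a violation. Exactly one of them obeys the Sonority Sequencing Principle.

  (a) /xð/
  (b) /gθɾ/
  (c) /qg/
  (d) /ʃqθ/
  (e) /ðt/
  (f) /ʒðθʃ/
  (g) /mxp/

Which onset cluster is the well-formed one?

(a) 3-3 → violates
(b) 1-3-5 → obeys
(c) 1-1 → violates
(d) 3-1-3 → violates
(e) 3-1 → violates
(f) 3-3-3-3 → violates
(g) 4-3-1 → violates

b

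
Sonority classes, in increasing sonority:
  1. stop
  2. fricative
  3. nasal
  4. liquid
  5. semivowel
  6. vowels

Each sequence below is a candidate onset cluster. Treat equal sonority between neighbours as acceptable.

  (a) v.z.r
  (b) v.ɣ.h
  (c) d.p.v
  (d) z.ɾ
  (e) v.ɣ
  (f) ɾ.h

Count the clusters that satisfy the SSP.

(a) v.z.r: profile 2-2-4 — obeys.
(b) v.ɣ.h: profile 2-2-2 — obeys.
(c) d.p.v: profile 1-1-2 — obeys.
(d) z.ɾ: profile 2-4 — obeys.
(e) v.ɣ: profile 2-2 — obeys.
(f) ɾ.h: profile 4-2 — violates.

5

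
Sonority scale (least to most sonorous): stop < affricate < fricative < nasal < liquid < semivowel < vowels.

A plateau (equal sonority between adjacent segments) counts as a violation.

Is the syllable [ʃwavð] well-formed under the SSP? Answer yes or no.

Onset: /ʃ/ is a fricative (sonority 3), /w/ is a semivowel (sonority 6); then the nucleus /a/ (sonority 7).
Onset profile 3-6-7 — rises to the nucleus.
Coda: /v/ is a fricative (sonority 3), /ð/ is a fricative (sonority 3).
Coda profile 7-3-3 — does not strictly fall throughout.

no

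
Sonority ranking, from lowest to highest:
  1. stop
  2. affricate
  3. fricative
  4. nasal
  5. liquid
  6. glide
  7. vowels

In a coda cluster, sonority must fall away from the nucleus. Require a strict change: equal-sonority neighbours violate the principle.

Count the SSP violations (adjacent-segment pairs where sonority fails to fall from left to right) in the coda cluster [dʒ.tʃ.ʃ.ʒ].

3

/dʒ/: affricate = 2.
/tʃ/: affricate = 2.
/ʃ/: fricative = 3.
/ʒ/: fricative = 3.
/dʒ/→/tʃ/: 2→2 (plateau) — violation.
/tʃ/→/ʃ/: 2→3 (does not fall) — violation.
/ʃ/→/ʒ/: 3→3 (plateau) — violation.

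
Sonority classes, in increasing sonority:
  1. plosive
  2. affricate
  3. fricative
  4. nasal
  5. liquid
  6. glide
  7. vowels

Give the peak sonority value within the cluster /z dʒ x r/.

5

/z/: fricative = 3.
/dʒ/: affricate = 2.
/x/: fricative = 3.
/r/: liquid = 5.
The maximum is 5.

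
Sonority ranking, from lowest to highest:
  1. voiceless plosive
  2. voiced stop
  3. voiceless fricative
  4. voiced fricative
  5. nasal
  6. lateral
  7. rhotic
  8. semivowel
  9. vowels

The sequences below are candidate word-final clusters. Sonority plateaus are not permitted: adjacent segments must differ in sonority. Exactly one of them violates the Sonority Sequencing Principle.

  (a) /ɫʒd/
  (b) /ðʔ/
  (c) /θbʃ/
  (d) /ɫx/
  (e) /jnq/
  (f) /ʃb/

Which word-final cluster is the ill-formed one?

(a) /ɫʒd/: profile 6-4-2 — obeys.
(b) /ðʔ/: profile 4-1 — obeys.
(c) /θbʃ/: profile 3-2-3 — violates.
(d) /ɫx/: profile 6-3 — obeys.
(e) /jnq/: profile 8-5-1 — obeys.
(f) /ʃb/: profile 3-2 — obeys.

c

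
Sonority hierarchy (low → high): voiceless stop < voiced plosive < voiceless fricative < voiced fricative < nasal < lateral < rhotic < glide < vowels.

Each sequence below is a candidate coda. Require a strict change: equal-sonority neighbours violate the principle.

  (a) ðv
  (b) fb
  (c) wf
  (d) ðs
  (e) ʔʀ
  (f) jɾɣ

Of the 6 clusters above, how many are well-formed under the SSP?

(a) sonority 4-4: ill-formed.
(b) sonority 3-2: well-formed.
(c) sonority 8-3: well-formed.
(d) sonority 4-3: well-formed.
(e) sonority 1-7: ill-formed.
(f) sonority 8-7-4: well-formed.

4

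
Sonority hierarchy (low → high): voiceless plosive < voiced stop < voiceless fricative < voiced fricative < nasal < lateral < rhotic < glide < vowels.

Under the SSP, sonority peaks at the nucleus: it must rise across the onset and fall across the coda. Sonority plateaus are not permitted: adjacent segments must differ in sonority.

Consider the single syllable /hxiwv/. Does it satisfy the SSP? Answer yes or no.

Onset: /h/ is a voiceless fricative (sonority 3), /x/ is a voiceless fricative (sonority 3); then the nucleus /i/ (sonority 9).
Onset profile 3-3-9 — does not strictly rise throughout.
Coda: /w/ is a glide (sonority 8), /v/ is a voiced fricative (sonority 4).
Coda profile 9-8-4 — falls from the nucleus.

no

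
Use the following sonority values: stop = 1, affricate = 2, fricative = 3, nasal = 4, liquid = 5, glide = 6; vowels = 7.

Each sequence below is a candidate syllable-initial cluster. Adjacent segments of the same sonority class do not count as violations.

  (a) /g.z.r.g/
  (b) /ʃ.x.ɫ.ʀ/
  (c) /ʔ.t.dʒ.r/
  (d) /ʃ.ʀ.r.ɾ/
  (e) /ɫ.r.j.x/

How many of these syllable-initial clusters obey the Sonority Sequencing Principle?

3

(a) /g.z.r.g/: profile 1-3-5-1 — violates.
(b) /ʃ.x.ɫ.ʀ/: profile 3-3-5-5 — obeys.
(c) /ʔ.t.dʒ.r/: profile 1-1-2-5 — obeys.
(d) /ʃ.ʀ.r.ɾ/: profile 3-5-5-5 — obeys.
(e) /ɫ.r.j.x/: profile 5-5-6-3 — violates.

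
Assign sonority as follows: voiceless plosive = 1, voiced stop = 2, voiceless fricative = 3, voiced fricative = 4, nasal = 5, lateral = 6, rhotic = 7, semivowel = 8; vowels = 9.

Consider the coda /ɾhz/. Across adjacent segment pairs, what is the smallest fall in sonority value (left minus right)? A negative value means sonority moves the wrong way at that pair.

-1

/ɾ/ — rhotic, sonority 7.
/h/ — voiceless fricative, sonority 3.
/z/ — voiced fricative, sonority 4.
/ɾ/→/h/: change +4.
/h/→/z/: change -1.
Minimum = -1.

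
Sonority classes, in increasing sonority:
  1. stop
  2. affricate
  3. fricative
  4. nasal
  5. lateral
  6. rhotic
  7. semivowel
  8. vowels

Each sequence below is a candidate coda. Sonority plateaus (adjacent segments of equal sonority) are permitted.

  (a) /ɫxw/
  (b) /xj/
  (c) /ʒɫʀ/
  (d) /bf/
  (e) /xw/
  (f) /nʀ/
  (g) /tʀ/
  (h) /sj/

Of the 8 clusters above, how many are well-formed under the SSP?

(a) sonority 5-3-7: ill-formed.
(b) sonority 3-7: ill-formed.
(c) sonority 3-5-6: ill-formed.
(d) sonority 1-3: ill-formed.
(e) sonority 3-7: ill-formed.
(f) sonority 4-6: ill-formed.
(g) sonority 1-6: ill-formed.
(h) sonority 3-7: ill-formed.

0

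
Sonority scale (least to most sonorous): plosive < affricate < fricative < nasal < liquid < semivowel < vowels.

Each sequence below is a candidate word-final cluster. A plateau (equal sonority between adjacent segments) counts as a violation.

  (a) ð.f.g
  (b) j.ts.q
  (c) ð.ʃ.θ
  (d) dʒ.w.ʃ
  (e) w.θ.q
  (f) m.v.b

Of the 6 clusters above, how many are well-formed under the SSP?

(a) ð.f.g: profile 3-3-1 — violates.
(b) j.ts.q: profile 6-2-1 — obeys.
(c) ð.ʃ.θ: profile 3-3-3 — violates.
(d) dʒ.w.ʃ: profile 2-6-3 — violates.
(e) w.θ.q: profile 6-3-1 — obeys.
(f) m.v.b: profile 4-3-1 — obeys.

3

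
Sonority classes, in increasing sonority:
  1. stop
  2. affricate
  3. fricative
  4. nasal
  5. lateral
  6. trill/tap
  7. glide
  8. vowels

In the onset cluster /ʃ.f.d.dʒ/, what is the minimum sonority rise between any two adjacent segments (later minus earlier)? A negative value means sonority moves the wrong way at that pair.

/ʃ/ is a fricative (sonority 3).
/f/ is a fricative (sonority 3).
/d/ is a stop (sonority 1).
/dʒ/ is an affricate (sonority 2).
/ʃ/→/f/: change +0.
/f/→/d/: change -2.
/d/→/dʒ/: change +1.
Minimum = -2.

-2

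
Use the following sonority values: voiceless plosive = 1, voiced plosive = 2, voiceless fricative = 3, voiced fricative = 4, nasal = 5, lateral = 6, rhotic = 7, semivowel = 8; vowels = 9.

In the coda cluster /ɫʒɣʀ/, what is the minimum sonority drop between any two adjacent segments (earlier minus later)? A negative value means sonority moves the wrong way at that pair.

-3

/ɫ/: lateral = 6.
/ʒ/: voiced fricative = 4.
/ɣ/: voiced fricative = 4.
/ʀ/: rhotic = 7.
/ɫ/→/ʒ/: change +2.
/ʒ/→/ɣ/: change +0.
/ɣ/→/ʀ/: change -3.
Minimum = -3.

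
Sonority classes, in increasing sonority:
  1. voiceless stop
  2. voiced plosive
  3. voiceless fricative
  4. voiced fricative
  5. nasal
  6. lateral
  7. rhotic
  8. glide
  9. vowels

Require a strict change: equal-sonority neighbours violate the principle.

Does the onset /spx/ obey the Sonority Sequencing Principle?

no

/s/: voiceless fricative = 3.
/p/: voiceless stop = 1.
/x/: voiceless fricative = 3.
The profile is 3-1-3. Between /s/ (3) and /p/ (1) sonority does not rise, so the cluster violates the SSP.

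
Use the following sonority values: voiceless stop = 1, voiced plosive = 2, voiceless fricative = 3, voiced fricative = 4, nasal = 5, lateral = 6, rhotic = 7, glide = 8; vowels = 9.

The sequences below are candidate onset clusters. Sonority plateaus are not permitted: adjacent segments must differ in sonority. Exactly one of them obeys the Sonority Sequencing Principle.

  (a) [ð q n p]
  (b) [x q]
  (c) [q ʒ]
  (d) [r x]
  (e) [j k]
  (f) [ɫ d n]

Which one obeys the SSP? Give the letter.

(a) sonority 4-1-5-1: ill-formed.
(b) sonority 3-1: ill-formed.
(c) sonority 1-4: well-formed.
(d) sonority 7-3: ill-formed.
(e) sonority 8-1: ill-formed.
(f) sonority 6-2-5: ill-formed.

c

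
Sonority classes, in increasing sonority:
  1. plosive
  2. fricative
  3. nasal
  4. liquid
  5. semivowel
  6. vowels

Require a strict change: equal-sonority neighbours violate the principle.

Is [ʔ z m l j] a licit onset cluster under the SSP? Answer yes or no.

yes

/ʔ/ — plosive, sonority 1.
/z/ — fricative, sonority 2.
/m/ — nasal, sonority 3.
/l/ — liquid, sonority 4.
/j/ — semivowel, sonority 5.
The profile 1-2-3-4-5 strictly rises, so the onset cluster satisfies the SSP.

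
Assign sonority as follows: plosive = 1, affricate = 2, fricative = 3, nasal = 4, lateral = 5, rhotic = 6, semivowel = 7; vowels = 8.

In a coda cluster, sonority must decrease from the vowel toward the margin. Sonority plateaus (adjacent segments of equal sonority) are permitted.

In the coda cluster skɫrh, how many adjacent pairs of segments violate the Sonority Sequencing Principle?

/s/ is a fricative (sonority 3).
/k/ is a plosive (sonority 1).
/ɫ/ is a lateral (sonority 5).
/r/ is a rhotic (sonority 6).
/h/ is a fricative (sonority 3).
/s/→/k/: 3→1 (falls) — ok.
/k/→/ɫ/: 1→5 (does not fall) — violation.
/ɫ/→/r/: 5→6 (does not fall) — violation.
/r/→/h/: 6→3 (falls) — ok.

2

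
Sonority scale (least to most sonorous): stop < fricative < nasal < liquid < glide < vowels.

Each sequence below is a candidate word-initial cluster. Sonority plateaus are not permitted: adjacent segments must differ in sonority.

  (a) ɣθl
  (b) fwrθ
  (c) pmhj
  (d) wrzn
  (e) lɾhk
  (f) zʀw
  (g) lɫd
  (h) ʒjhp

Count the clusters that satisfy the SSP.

(a) sonority 2-2-4: ill-formed.
(b) sonority 2-5-4-2: ill-formed.
(c) sonority 1-3-2-5: ill-formed.
(d) sonority 5-4-2-3: ill-formed.
(e) sonority 4-4-2-1: ill-formed.
(f) sonority 2-4-5: well-formed.
(g) sonority 4-4-1: ill-formed.
(h) sonority 2-5-2-1: ill-formed.

1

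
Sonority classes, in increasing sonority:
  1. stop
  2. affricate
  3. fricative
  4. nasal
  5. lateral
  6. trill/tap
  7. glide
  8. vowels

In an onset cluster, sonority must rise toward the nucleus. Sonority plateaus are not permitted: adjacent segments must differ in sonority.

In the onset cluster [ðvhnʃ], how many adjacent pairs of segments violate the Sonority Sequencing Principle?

/ð/ — fricative, sonority 3.
/v/ — fricative, sonority 3.
/h/ — fricative, sonority 3.
/n/ — nasal, sonority 4.
/ʃ/ — fricative, sonority 3.
/ð/→/v/: 3→3 (plateau) — violation.
/v/→/h/: 3→3 (plateau) — violation.
/h/→/n/: 3→4 (rises) — ok.
/n/→/ʃ/: 4→3 (does not rise) — violation.

3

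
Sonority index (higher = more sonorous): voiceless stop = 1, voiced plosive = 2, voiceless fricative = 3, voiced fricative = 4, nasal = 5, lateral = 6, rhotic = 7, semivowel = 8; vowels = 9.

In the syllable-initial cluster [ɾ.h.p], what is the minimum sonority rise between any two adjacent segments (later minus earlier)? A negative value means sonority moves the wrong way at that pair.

-4

/ɾ/: rhotic = 7.
/h/: voiceless fricative = 3.
/p/: voiceless stop = 1.
/ɾ/→/h/: change -4.
/h/→/p/: change -2.
Minimum = -4.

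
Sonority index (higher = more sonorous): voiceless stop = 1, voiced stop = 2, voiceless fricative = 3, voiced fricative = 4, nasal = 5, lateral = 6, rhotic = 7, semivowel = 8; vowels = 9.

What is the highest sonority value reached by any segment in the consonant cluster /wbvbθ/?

/w/ — semivowel, sonority 8.
/b/ — voiced stop, sonority 2.
/v/ — voiced fricative, sonority 4.
/b/ — voiced stop, sonority 2.
/θ/ — voiceless fricative, sonority 3.
The maximum is 8.

8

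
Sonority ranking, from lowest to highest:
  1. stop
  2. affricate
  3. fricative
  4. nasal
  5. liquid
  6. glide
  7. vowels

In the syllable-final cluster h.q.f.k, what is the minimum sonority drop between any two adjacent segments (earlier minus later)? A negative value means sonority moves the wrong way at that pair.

-2

/h/ — fricative, sonority 3.
/q/ — stop, sonority 1.
/f/ — fricative, sonority 3.
/k/ — stop, sonority 1.
/h/→/q/: change +2.
/q/→/f/: change -2.
/f/→/k/: change +2.
Minimum = -2.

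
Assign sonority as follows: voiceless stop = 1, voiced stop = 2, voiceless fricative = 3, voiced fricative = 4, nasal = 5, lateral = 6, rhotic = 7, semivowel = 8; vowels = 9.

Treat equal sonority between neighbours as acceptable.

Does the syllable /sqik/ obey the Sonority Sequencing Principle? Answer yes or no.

Onset: /s/ is a voiceless fricative (sonority 3), /q/ is a voiceless stop (sonority 1); then the nucleus /i/ (sonority 9).
Onset profile 3-1-9 — does not rise throughout.
Coda: /k/ is a voiceless stop (sonority 1).
Coda profile 9-1 — falls from the nucleus.

no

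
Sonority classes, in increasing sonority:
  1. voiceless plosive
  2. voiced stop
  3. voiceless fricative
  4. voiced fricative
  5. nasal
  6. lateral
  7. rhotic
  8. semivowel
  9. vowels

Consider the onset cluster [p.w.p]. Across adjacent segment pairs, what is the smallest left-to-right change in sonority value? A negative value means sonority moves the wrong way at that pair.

/p/ is a voiceless plosive (sonority 1).
/w/ is a semivowel (sonority 8).
/p/ is a voiceless plosive (sonority 1).
/p/→/w/: change +7.
/w/→/p/: change -7.
Minimum = -7.

-7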